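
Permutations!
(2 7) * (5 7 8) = (2 8 5 7) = [0, 1, 8, 3, 4, 7, 6, 2, 5]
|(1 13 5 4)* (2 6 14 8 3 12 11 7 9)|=|(1 13 5 4)(2 6 14 8 3 12 11 7 9)|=36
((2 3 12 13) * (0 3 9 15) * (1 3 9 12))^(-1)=((0 9 15)(1 3)(2 12 13))^(-1)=(0 15 9)(1 3)(2 13 12)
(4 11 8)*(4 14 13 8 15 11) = [0, 1, 2, 3, 4, 5, 6, 7, 14, 9, 10, 15, 12, 8, 13, 11] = (8 14 13)(11 15)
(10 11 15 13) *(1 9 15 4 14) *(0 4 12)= [4, 9, 2, 3, 14, 5, 6, 7, 8, 15, 11, 12, 0, 10, 1, 13]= (0 4 14 1 9 15 13 10 11 12)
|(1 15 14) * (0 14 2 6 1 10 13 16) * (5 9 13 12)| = 8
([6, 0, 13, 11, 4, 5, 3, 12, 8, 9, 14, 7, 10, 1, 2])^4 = (0 7 2 6 12 13 3 10 1 11 14)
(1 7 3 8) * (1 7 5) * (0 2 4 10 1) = [2, 5, 4, 8, 10, 0, 6, 3, 7, 9, 1] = (0 2 4 10 1 5)(3 8 7)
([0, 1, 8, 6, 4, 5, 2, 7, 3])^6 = [0, 1, 3, 2, 4, 5, 8, 7, 6]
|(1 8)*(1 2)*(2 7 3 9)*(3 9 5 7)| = 7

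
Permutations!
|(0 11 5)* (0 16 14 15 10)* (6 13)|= |(0 11 5 16 14 15 10)(6 13)|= 14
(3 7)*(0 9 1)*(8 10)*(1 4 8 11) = (0 9 4 8 10 11 1)(3 7) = [9, 0, 2, 7, 8, 5, 6, 3, 10, 4, 11, 1]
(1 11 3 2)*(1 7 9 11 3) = [0, 3, 7, 2, 4, 5, 6, 9, 8, 11, 10, 1] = (1 3 2 7 9 11)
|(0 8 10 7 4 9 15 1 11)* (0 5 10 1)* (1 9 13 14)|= 8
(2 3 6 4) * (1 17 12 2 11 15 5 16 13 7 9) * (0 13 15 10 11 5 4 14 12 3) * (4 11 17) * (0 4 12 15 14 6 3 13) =[0, 12, 4, 3, 5, 16, 6, 9, 8, 1, 17, 10, 2, 7, 15, 11, 14, 13] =(1 12 2 4 5 16 14 15 11 10 17 13 7 9)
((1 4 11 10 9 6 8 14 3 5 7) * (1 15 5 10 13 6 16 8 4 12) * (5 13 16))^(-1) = ((1 12)(3 10 9 5 7 15 13 6 4 11 16 8 14))^(-1) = (1 12)(3 14 8 16 11 4 6 13 15 7 5 9 10)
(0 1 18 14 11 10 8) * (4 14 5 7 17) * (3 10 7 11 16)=[1, 18, 2, 10, 14, 11, 6, 17, 0, 9, 8, 7, 12, 13, 16, 15, 3, 4, 5]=(0 1 18 5 11 7 17 4 14 16 3 10 8)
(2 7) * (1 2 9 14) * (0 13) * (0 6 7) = (0 13 6 7 9 14 1 2) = [13, 2, 0, 3, 4, 5, 7, 9, 8, 14, 10, 11, 12, 6, 1]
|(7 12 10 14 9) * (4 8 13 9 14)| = |(14)(4 8 13 9 7 12 10)| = 7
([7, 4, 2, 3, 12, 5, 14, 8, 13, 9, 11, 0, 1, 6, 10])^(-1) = [11, 12, 2, 3, 1, 5, 13, 0, 7, 9, 14, 10, 4, 8, 6]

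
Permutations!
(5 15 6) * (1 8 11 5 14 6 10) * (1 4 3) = (1 8 11 5 15 10 4 3)(6 14) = [0, 8, 2, 1, 3, 15, 14, 7, 11, 9, 4, 5, 12, 13, 6, 10]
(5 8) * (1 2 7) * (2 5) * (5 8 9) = (1 8 2 7)(5 9) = [0, 8, 7, 3, 4, 9, 6, 1, 2, 5]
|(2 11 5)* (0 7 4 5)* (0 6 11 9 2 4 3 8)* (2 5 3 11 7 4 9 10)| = 12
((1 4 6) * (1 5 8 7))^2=(1 6 8)(4 5 7)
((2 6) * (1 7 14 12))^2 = ((1 7 14 12)(2 6))^2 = (1 14)(7 12)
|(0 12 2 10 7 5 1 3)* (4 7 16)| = |(0 12 2 10 16 4 7 5 1 3)| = 10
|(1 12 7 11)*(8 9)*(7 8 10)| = 7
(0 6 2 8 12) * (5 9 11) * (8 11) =[6, 1, 11, 3, 4, 9, 2, 7, 12, 8, 10, 5, 0] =(0 6 2 11 5 9 8 12)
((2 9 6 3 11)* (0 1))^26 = (2 9 6 3 11) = ((0 1)(2 9 6 3 11))^26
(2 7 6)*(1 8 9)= (1 8 9)(2 7 6)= [0, 8, 7, 3, 4, 5, 2, 6, 9, 1]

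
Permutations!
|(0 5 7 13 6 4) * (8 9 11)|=|(0 5 7 13 6 4)(8 9 11)|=6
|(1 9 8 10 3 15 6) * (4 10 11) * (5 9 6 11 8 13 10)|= |(1 6)(3 15 11 4 5 9 13 10)|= 8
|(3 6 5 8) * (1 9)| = |(1 9)(3 6 5 8)| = 4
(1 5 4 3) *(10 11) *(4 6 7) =(1 5 6 7 4 3)(10 11) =[0, 5, 2, 1, 3, 6, 7, 4, 8, 9, 11, 10]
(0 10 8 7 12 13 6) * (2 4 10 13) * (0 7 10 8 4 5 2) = [13, 1, 5, 3, 8, 2, 7, 12, 10, 9, 4, 11, 0, 6] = (0 13 6 7 12)(2 5)(4 8 10)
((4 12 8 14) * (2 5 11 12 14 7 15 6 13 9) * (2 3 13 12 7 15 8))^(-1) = (2 12 6 15 8 7 11 5)(3 9 13)(4 14)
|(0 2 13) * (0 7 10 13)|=6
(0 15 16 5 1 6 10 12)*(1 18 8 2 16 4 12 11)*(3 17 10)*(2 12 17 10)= (0 15 4 17 2 16 5 18 8 12)(1 6 3 10 11)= [15, 6, 16, 10, 17, 18, 3, 7, 12, 9, 11, 1, 0, 13, 14, 4, 5, 2, 8]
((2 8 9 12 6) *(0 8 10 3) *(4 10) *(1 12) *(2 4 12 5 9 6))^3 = (0 4)(2 12)(3 6)(8 10)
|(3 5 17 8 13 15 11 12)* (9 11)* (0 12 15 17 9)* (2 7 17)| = |(0 12 3 5 9 11 15)(2 7 17 8 13)| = 35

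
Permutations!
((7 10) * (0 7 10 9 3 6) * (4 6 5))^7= (10)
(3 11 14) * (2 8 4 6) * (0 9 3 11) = (0 9 3)(2 8 4 6)(11 14) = [9, 1, 8, 0, 6, 5, 2, 7, 4, 3, 10, 14, 12, 13, 11]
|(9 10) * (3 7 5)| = |(3 7 5)(9 10)| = 6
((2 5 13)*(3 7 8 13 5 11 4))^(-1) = ((2 11 4 3 7 8 13))^(-1) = (2 13 8 7 3 4 11)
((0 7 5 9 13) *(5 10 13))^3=(0 13 10 7)(5 9)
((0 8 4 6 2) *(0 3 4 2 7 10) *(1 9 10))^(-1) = (0 10 9 1 7 6 4 3 2 8)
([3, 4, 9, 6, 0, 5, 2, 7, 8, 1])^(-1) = [4, 9, 6, 0, 1, 5, 3, 7, 8, 2]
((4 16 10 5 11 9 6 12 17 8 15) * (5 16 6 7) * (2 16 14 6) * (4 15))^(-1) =((2 16 10 14 6 12 17 8 4)(5 11 9 7))^(-1) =(2 4 8 17 12 6 14 10 16)(5 7 9 11)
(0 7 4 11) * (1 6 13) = [7, 6, 2, 3, 11, 5, 13, 4, 8, 9, 10, 0, 12, 1] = (0 7 4 11)(1 6 13)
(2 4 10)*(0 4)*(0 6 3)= (0 4 10 2 6 3)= [4, 1, 6, 0, 10, 5, 3, 7, 8, 9, 2]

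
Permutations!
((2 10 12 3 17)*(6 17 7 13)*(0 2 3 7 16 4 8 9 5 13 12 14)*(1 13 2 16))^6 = (0 2 8)(1 13 6 17 3)(4 14 5)(9 16 10)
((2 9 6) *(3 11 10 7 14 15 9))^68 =(2 14 3 15 11 9 10 6 7)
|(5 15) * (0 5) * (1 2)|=|(0 5 15)(1 2)|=6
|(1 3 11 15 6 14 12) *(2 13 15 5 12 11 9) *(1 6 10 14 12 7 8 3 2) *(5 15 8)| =|(1 2 13 8 3 9)(5 7)(6 12)(10 14 11 15)| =12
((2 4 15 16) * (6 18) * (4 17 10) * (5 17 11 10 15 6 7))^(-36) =((2 11 10 4 6 18 7 5 17 15 16))^(-36) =(2 17 18 10 16 5 6 11 15 7 4)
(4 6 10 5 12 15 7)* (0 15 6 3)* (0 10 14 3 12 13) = (0 15 7 4 12 6 14 3 10 5 13) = [15, 1, 2, 10, 12, 13, 14, 4, 8, 9, 5, 11, 6, 0, 3, 7]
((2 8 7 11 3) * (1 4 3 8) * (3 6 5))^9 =(11)(1 5)(2 6)(3 4)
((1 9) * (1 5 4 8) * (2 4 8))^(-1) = ((1 9 5 8)(2 4))^(-1) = (1 8 5 9)(2 4)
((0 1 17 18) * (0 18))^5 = ((18)(0 1 17))^5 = (18)(0 17 1)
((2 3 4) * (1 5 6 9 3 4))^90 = (9)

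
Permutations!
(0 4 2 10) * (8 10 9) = (0 4 2 9 8 10) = [4, 1, 9, 3, 2, 5, 6, 7, 10, 8, 0]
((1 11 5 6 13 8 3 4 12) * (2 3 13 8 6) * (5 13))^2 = ((1 11 13 6 8 5 2 3 4 12))^2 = (1 13 8 2 4)(3 12 11 6 5)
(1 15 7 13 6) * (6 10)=[0, 15, 2, 3, 4, 5, 1, 13, 8, 9, 6, 11, 12, 10, 14, 7]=(1 15 7 13 10 6)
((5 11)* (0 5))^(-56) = (0 5 11)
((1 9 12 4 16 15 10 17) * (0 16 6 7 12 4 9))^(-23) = (0 16 15 10 17 1)(4 7 9 6 12) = ((0 16 15 10 17 1)(4 6 7 12 9))^(-23)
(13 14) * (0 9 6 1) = (0 9 6 1)(13 14) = [9, 0, 2, 3, 4, 5, 1, 7, 8, 6, 10, 11, 12, 14, 13]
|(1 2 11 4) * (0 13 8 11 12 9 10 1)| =|(0 13 8 11 4)(1 2 12 9 10)| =5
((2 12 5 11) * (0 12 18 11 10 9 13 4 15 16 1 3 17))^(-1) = (0 17 3 1 16 15 4 13 9 10 5 12)(2 11 18)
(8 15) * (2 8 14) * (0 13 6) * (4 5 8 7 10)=(0 13 6)(2 7 10 4 5 8 15 14)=[13, 1, 7, 3, 5, 8, 0, 10, 15, 9, 4, 11, 12, 6, 2, 14]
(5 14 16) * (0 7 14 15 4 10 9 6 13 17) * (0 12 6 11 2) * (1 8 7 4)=(0 4 10 9 11 2)(1 8 7 14 16 5 15)(6 13 17 12)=[4, 8, 0, 3, 10, 15, 13, 14, 7, 11, 9, 2, 6, 17, 16, 1, 5, 12]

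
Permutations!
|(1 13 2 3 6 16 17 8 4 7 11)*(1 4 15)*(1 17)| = 6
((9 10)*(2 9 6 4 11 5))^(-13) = (2 9 10 6 4 11 5)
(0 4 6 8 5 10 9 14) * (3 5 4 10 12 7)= (0 10 9 14)(3 5 12 7)(4 6 8)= [10, 1, 2, 5, 6, 12, 8, 3, 4, 14, 9, 11, 7, 13, 0]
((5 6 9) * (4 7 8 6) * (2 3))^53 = ((2 3)(4 7 8 6 9 5))^53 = (2 3)(4 5 9 6 8 7)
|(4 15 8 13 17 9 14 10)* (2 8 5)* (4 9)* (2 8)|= 6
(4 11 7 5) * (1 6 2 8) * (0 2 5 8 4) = (0 2 4 11 7 8 1 6 5) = [2, 6, 4, 3, 11, 0, 5, 8, 1, 9, 10, 7]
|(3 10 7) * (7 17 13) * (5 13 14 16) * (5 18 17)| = 20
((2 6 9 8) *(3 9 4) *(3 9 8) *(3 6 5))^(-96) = ((2 5 3 8)(4 9 6))^(-96) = (9)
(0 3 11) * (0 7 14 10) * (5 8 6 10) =(0 3 11 7 14 5 8 6 10) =[3, 1, 2, 11, 4, 8, 10, 14, 6, 9, 0, 7, 12, 13, 5]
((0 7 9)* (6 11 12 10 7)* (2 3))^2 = (0 11 10 9 6 12 7)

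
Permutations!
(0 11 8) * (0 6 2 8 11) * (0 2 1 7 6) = (11)(0 2 8)(1 7 6) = [2, 7, 8, 3, 4, 5, 1, 6, 0, 9, 10, 11]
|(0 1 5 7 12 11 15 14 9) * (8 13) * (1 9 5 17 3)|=6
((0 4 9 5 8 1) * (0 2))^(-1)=(0 2 1 8 5 9 4)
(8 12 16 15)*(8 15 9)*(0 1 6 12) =(0 1 6 12 16 9 8) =[1, 6, 2, 3, 4, 5, 12, 7, 0, 8, 10, 11, 16, 13, 14, 15, 9]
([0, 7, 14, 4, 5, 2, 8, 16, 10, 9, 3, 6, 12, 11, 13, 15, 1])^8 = [0, 16, 4, 8, 10, 3, 13, 1, 11, 9, 6, 14, 12, 2, 5, 15, 7]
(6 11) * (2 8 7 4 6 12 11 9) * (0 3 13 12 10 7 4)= (0 3 13 12 11 10 7)(2 8 4 6 9)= [3, 1, 8, 13, 6, 5, 9, 0, 4, 2, 7, 10, 11, 12]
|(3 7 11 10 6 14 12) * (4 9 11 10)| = 6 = |(3 7 10 6 14 12)(4 9 11)|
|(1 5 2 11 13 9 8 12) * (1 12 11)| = |(1 5 2)(8 11 13 9)| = 12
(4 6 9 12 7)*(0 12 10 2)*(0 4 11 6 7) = (0 12)(2 4 7 11 6 9 10) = [12, 1, 4, 3, 7, 5, 9, 11, 8, 10, 2, 6, 0]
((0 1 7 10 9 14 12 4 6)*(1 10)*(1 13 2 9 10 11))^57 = (0 1 13 9 12 6 11 7 2 14 4)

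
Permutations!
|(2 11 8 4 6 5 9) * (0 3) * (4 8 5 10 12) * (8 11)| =20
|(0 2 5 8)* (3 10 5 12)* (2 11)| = 8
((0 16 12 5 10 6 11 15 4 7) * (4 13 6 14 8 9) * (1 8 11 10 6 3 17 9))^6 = ((0 16 12 5 6 10 14 11 15 13 3 17 9 4 7)(1 8))^6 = (0 14 9 5 13)(3 16 11 4 6)(7 10 17 12 15)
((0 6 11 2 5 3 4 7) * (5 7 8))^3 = (0 2 6 7 11)(3 5 8 4)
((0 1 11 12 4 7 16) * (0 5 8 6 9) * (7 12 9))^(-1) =((0 1 11 9)(4 12)(5 8 6 7 16))^(-1) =(0 9 11 1)(4 12)(5 16 7 6 8)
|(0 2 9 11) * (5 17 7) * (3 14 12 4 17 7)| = |(0 2 9 11)(3 14 12 4 17)(5 7)| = 20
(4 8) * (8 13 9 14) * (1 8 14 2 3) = (14)(1 8 4 13 9 2 3) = [0, 8, 3, 1, 13, 5, 6, 7, 4, 2, 10, 11, 12, 9, 14]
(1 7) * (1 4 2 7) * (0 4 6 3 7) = (0 4 2)(3 7 6) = [4, 1, 0, 7, 2, 5, 3, 6]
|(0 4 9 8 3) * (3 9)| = 6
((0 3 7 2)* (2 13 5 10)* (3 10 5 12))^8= (13)(0 2 10)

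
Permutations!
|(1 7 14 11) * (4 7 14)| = 6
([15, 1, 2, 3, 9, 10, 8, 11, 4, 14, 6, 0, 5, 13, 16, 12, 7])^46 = [4, 1, 2, 3, 15, 16, 11, 6, 0, 12, 7, 8, 14, 13, 5, 9, 10]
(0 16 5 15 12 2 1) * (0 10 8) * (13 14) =(0 16 5 15 12 2 1 10 8)(13 14) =[16, 10, 1, 3, 4, 15, 6, 7, 0, 9, 8, 11, 2, 14, 13, 12, 5]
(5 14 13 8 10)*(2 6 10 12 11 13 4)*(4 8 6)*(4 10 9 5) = (2 10 4)(5 14 8 12 11 13 6 9) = [0, 1, 10, 3, 2, 14, 9, 7, 12, 5, 4, 13, 11, 6, 8]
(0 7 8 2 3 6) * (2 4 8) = (0 7 2 3 6)(4 8) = [7, 1, 3, 6, 8, 5, 0, 2, 4]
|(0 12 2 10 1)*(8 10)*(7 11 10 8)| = 7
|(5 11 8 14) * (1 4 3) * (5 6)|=|(1 4 3)(5 11 8 14 6)|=15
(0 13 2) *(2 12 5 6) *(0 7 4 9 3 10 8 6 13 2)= (0 2 7 4 9 3 10 8 6)(5 13 12)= [2, 1, 7, 10, 9, 13, 0, 4, 6, 3, 8, 11, 5, 12]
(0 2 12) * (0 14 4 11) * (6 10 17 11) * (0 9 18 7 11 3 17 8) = (0 2 12 14 4 6 10 8)(3 17)(7 11 9 18) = [2, 1, 12, 17, 6, 5, 10, 11, 0, 18, 8, 9, 14, 13, 4, 15, 16, 3, 7]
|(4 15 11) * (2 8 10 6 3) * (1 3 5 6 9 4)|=18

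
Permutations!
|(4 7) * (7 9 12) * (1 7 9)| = |(1 7 4)(9 12)| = 6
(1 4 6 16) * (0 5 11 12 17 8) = (0 5 11 12 17 8)(1 4 6 16) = [5, 4, 2, 3, 6, 11, 16, 7, 0, 9, 10, 12, 17, 13, 14, 15, 1, 8]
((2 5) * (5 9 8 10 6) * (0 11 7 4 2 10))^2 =((0 11 7 4 2 9 8)(5 10 6))^2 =(0 7 2 8 11 4 9)(5 6 10)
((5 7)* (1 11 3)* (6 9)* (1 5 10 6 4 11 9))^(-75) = ((1 9 4 11 3 5 7 10 6))^(-75) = (1 7 11)(3 9 10)(4 6 5)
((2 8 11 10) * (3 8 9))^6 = (11)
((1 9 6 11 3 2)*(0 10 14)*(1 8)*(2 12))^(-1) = (0 14 10)(1 8 2 12 3 11 6 9)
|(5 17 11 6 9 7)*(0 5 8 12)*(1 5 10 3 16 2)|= 14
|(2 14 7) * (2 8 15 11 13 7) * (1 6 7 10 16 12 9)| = 22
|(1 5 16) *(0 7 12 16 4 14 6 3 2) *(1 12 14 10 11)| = |(0 7 14 6 3 2)(1 5 4 10 11)(12 16)| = 30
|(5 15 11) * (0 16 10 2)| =|(0 16 10 2)(5 15 11)| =12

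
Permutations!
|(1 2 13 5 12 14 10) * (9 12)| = 8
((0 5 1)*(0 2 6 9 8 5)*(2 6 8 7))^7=(9)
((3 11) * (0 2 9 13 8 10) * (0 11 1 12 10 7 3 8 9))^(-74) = ((0 2)(1 12 10 11 8 7 3)(9 13))^(-74) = (13)(1 11 3 10 7 12 8)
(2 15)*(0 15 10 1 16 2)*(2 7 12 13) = (0 15)(1 16 7 12 13 2 10) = [15, 16, 10, 3, 4, 5, 6, 12, 8, 9, 1, 11, 13, 2, 14, 0, 7]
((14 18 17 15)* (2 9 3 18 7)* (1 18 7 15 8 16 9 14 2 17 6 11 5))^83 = (1 11 18 5 6)(2 15 14)(3 9 16 8 17 7)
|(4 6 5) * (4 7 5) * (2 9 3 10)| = 4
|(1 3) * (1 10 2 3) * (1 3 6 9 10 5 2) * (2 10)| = |(1 3 5 10)(2 6 9)| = 12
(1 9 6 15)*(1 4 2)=(1 9 6 15 4 2)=[0, 9, 1, 3, 2, 5, 15, 7, 8, 6, 10, 11, 12, 13, 14, 4]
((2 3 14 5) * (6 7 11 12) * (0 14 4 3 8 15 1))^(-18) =(0 2 1 5 15 14 8)(6 11)(7 12)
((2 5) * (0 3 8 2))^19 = ((0 3 8 2 5))^19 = (0 5 2 8 3)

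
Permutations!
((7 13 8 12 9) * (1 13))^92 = ((1 13 8 12 9 7))^92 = (1 8 9)(7 13 12)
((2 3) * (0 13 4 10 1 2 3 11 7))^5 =((0 13 4 10 1 2 11 7))^5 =(0 2 4 7 1 13 11 10)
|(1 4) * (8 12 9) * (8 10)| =4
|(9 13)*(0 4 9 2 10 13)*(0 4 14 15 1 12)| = |(0 14 15 1 12)(2 10 13)(4 9)| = 30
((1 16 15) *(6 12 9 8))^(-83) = ((1 16 15)(6 12 9 8))^(-83) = (1 16 15)(6 12 9 8)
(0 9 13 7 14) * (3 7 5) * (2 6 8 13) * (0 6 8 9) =(2 8 13 5 3 7 14 6 9) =[0, 1, 8, 7, 4, 3, 9, 14, 13, 2, 10, 11, 12, 5, 6]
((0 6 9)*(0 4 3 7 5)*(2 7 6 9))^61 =(0 2 4 5 6 9 7 3)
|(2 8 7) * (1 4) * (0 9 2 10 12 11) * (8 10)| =6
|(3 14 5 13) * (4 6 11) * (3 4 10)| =8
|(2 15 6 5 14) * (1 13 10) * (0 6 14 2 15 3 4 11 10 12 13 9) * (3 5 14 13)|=|(0 6 14 15 13 12 3 4 11 10 1 9)(2 5)|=12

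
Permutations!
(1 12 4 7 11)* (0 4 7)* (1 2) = (0 4)(1 12 7 11 2) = [4, 12, 1, 3, 0, 5, 6, 11, 8, 9, 10, 2, 7]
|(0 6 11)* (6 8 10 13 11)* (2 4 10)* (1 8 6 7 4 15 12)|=35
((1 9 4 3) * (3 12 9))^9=(12)(1 3)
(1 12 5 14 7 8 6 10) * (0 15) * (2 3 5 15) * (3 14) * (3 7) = (0 2 14 3 5 7 8 6 10 1 12 15) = [2, 12, 14, 5, 4, 7, 10, 8, 6, 9, 1, 11, 15, 13, 3, 0]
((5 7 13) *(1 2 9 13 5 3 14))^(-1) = ((1 2 9 13 3 14)(5 7))^(-1) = (1 14 3 13 9 2)(5 7)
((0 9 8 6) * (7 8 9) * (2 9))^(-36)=(9)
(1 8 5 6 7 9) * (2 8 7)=(1 7 9)(2 8 5 6)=[0, 7, 8, 3, 4, 6, 2, 9, 5, 1]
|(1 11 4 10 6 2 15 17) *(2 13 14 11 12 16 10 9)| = 13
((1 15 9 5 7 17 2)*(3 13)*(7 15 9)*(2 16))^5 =(1 17 5 2 7 9 16 15)(3 13)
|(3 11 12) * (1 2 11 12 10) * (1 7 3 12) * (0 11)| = 7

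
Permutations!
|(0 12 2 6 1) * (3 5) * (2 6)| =4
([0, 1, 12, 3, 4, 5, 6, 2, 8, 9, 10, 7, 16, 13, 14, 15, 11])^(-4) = (2 12 16 11 7)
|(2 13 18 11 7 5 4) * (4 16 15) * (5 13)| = |(2 5 16 15 4)(7 13 18 11)| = 20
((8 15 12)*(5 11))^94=(8 15 12)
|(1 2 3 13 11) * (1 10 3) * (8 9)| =|(1 2)(3 13 11 10)(8 9)| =4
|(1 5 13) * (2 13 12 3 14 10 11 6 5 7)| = |(1 7 2 13)(3 14 10 11 6 5 12)| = 28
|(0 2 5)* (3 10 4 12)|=|(0 2 5)(3 10 4 12)|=12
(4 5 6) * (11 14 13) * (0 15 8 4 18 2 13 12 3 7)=(0 15 8 4 5 6 18 2 13 11 14 12 3 7)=[15, 1, 13, 7, 5, 6, 18, 0, 4, 9, 10, 14, 3, 11, 12, 8, 16, 17, 2]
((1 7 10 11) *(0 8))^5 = (0 8)(1 7 10 11) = ((0 8)(1 7 10 11))^5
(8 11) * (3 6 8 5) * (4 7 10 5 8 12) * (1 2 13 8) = (1 2 13 8 11)(3 6 12 4 7 10 5) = [0, 2, 13, 6, 7, 3, 12, 10, 11, 9, 5, 1, 4, 8]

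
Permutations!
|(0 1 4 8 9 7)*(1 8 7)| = 6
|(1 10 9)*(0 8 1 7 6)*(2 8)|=|(0 2 8 1 10 9 7 6)|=8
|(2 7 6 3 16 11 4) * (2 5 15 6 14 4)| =|(2 7 14 4 5 15 6 3 16 11)| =10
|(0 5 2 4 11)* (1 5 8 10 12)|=9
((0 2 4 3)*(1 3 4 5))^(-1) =(0 3 1 5 2)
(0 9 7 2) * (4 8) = (0 9 7 2)(4 8) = [9, 1, 0, 3, 8, 5, 6, 2, 4, 7]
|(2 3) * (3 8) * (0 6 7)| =|(0 6 7)(2 8 3)| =3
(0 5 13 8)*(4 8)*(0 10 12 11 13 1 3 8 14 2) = (0 5 1 3 8 10 12 11 13 4 14 2) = [5, 3, 0, 8, 14, 1, 6, 7, 10, 9, 12, 13, 11, 4, 2]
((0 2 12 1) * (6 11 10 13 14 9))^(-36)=((0 2 12 1)(6 11 10 13 14 9))^(-36)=(14)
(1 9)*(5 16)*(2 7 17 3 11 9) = (1 2 7 17 3 11 9)(5 16) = [0, 2, 7, 11, 4, 16, 6, 17, 8, 1, 10, 9, 12, 13, 14, 15, 5, 3]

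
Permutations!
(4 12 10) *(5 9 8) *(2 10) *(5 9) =(2 10 4 12)(8 9) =[0, 1, 10, 3, 12, 5, 6, 7, 9, 8, 4, 11, 2]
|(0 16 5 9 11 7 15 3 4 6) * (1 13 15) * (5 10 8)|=14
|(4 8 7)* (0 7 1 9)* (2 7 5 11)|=9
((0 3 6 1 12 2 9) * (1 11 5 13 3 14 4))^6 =((0 14 4 1 12 2 9)(3 6 11 5 13))^6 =(0 9 2 12 1 4 14)(3 6 11 5 13)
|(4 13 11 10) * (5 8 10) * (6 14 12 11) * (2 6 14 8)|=10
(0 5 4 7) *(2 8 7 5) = (0 2 8 7)(4 5) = [2, 1, 8, 3, 5, 4, 6, 0, 7]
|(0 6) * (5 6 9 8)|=5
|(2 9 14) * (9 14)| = |(2 14)| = 2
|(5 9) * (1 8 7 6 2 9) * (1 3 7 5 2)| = 6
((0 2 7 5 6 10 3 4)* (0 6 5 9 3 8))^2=((0 2 7 9 3 4 6 10 8))^2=(0 7 3 6 8 2 9 4 10)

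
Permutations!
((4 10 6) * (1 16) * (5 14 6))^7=(1 16)(4 5 6 10 14)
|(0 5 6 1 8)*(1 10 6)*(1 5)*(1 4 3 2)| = 6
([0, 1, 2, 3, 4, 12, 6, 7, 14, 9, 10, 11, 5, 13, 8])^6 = (14)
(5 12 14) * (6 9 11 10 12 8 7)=[0, 1, 2, 3, 4, 8, 9, 6, 7, 11, 12, 10, 14, 13, 5]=(5 8 7 6 9 11 10 12 14)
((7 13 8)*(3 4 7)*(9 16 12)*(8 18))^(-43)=((3 4 7 13 18 8)(9 16 12))^(-43)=(3 8 18 13 7 4)(9 12 16)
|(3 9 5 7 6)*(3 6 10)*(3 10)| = |(10)(3 9 5 7)| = 4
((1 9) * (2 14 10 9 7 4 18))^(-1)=(1 9 10 14 2 18 4 7)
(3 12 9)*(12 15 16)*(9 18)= (3 15 16 12 18 9)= [0, 1, 2, 15, 4, 5, 6, 7, 8, 3, 10, 11, 18, 13, 14, 16, 12, 17, 9]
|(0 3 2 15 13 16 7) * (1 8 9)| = |(0 3 2 15 13 16 7)(1 8 9)| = 21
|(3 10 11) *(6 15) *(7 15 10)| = |(3 7 15 6 10 11)| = 6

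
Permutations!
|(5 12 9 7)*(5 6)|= 5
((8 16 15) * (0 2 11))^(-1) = ((0 2 11)(8 16 15))^(-1) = (0 11 2)(8 15 16)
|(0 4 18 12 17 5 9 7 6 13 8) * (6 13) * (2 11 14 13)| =13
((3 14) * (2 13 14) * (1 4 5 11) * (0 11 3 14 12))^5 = (14)(0 3 11 2 1 13 4 12 5)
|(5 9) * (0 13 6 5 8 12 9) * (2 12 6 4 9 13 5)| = 14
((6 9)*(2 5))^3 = (2 5)(6 9)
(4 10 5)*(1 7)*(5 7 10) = [0, 10, 2, 3, 5, 4, 6, 1, 8, 9, 7] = (1 10 7)(4 5)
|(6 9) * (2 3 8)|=6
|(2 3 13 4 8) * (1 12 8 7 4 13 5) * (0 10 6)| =|(13)(0 10 6)(1 12 8 2 3 5)(4 7)| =6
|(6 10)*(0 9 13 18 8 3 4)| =14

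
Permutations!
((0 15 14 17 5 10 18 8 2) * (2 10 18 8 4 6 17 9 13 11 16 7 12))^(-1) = ((0 15 14 9 13 11 16 7 12 2)(4 6 17 5 18)(8 10))^(-1) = (0 2 12 7 16 11 13 9 14 15)(4 18 5 17 6)(8 10)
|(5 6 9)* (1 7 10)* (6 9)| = |(1 7 10)(5 9)| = 6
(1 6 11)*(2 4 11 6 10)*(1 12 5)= (1 10 2 4 11 12 5)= [0, 10, 4, 3, 11, 1, 6, 7, 8, 9, 2, 12, 5]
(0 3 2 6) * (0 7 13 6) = (0 3 2)(6 7 13) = [3, 1, 0, 2, 4, 5, 7, 13, 8, 9, 10, 11, 12, 6]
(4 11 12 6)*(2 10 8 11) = (2 10 8 11 12 6 4) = [0, 1, 10, 3, 2, 5, 4, 7, 11, 9, 8, 12, 6]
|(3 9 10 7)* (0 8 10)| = 6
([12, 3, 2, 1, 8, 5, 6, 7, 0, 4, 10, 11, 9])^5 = (12)(1 3)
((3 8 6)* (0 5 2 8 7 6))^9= ((0 5 2 8)(3 7 6))^9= (0 5 2 8)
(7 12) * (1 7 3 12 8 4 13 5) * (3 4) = (1 7 8 3 12 4 13 5) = [0, 7, 2, 12, 13, 1, 6, 8, 3, 9, 10, 11, 4, 5]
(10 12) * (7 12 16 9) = (7 12 10 16 9) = [0, 1, 2, 3, 4, 5, 6, 12, 8, 7, 16, 11, 10, 13, 14, 15, 9]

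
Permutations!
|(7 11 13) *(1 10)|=6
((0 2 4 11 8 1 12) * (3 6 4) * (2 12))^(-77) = ((0 12)(1 2 3 6 4 11 8))^(-77) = (0 12)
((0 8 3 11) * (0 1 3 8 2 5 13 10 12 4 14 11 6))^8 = (0 11 10)(1 12 2)(3 4 5)(6 14 13)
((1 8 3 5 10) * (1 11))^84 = ((1 8 3 5 10 11))^84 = (11)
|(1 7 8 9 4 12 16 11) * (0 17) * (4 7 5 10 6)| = 24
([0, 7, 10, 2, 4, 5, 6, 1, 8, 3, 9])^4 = (10)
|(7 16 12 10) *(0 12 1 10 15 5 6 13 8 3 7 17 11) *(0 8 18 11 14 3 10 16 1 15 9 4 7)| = 18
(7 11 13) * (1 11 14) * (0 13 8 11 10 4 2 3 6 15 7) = (0 13)(1 10 4 2 3 6 15 7 14)(8 11) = [13, 10, 3, 6, 2, 5, 15, 14, 11, 9, 4, 8, 12, 0, 1, 7]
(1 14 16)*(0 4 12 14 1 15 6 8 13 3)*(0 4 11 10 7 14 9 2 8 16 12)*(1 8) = (0 11 10 7 14 12 9 2 1 8 13 3 4)(6 16 15) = [11, 8, 1, 4, 0, 5, 16, 14, 13, 2, 7, 10, 9, 3, 12, 6, 15]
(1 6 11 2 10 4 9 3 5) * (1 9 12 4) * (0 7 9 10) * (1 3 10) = (0 7 9 10 3 5 1 6 11 2)(4 12) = [7, 6, 0, 5, 12, 1, 11, 9, 8, 10, 3, 2, 4]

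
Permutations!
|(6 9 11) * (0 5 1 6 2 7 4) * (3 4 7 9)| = 6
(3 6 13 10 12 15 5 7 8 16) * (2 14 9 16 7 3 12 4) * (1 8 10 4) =[0, 8, 14, 6, 2, 3, 13, 10, 7, 16, 1, 11, 15, 4, 9, 5, 12] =(1 8 7 10)(2 14 9 16 12 15 5 3 6 13 4)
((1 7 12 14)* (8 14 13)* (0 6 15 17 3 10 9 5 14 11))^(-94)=(0 12 5 17 11 7 9 15 8 1 10 6 13 14 3)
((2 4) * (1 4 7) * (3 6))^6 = ((1 4 2 7)(3 6))^6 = (1 2)(4 7)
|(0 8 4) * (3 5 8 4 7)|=4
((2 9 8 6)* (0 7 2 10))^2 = (0 2 8 10 7 9 6)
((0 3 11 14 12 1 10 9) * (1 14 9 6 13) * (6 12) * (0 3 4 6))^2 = (0 6 1 12)(3 9 11)(4 13 10 14)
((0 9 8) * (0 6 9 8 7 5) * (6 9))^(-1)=(0 5 7 9 8)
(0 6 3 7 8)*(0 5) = (0 6 3 7 8 5) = [6, 1, 2, 7, 4, 0, 3, 8, 5]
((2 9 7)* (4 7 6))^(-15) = (9)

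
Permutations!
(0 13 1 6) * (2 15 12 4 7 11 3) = [13, 6, 15, 2, 7, 5, 0, 11, 8, 9, 10, 3, 4, 1, 14, 12] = (0 13 1 6)(2 15 12 4 7 11 3)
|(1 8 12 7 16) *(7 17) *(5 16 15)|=8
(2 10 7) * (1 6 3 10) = [0, 6, 1, 10, 4, 5, 3, 2, 8, 9, 7] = (1 6 3 10 7 2)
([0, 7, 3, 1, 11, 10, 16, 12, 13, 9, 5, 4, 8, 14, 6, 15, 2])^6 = [0, 6, 13, 14, 4, 5, 12, 16, 3, 9, 10, 11, 2, 1, 7, 15, 8]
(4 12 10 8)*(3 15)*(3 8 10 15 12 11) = (3 12 15 8 4 11) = [0, 1, 2, 12, 11, 5, 6, 7, 4, 9, 10, 3, 15, 13, 14, 8]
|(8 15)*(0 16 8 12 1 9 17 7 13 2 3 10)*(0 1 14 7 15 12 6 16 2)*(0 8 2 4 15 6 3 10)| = 140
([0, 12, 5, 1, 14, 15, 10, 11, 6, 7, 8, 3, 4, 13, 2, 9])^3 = [0, 14, 9, 4, 5, 7, 6, 1, 8, 3, 10, 12, 2, 13, 15, 11]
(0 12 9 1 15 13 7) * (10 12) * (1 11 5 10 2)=(0 2 1 15 13 7)(5 10 12 9 11)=[2, 15, 1, 3, 4, 10, 6, 0, 8, 11, 12, 5, 9, 7, 14, 13]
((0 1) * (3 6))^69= ((0 1)(3 6))^69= (0 1)(3 6)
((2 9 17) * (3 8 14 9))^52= ((2 3 8 14 9 17))^52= (2 9 8)(3 17 14)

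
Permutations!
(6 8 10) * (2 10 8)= (2 10 6)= [0, 1, 10, 3, 4, 5, 2, 7, 8, 9, 6]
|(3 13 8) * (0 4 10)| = 3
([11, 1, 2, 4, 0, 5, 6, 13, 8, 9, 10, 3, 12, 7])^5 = (0 11 3 4)(7 13)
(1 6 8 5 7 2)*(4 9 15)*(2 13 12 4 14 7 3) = (1 6 8 5 3 2)(4 9 15 14 7 13 12) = [0, 6, 1, 2, 9, 3, 8, 13, 5, 15, 10, 11, 4, 12, 7, 14]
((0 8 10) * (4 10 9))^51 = (0 8 9 4 10) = ((0 8 9 4 10))^51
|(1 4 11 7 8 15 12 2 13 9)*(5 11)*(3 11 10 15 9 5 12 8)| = 30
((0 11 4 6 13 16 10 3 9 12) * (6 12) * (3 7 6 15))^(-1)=((0 11 4 12)(3 9 15)(6 13 16 10 7))^(-1)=(0 12 4 11)(3 15 9)(6 7 10 16 13)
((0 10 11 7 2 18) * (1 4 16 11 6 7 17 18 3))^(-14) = ((0 10 6 7 2 3 1 4 16 11 17 18))^(-14) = (0 17 16 1 2 6)(3 7 10 18 11 4)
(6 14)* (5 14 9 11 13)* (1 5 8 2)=(1 5 14 6 9 11 13 8 2)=[0, 5, 1, 3, 4, 14, 9, 7, 2, 11, 10, 13, 12, 8, 6]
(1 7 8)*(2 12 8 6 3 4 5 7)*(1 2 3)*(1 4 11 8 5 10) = (1 3 11 8 2 12 5 7 6 4 10) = [0, 3, 12, 11, 10, 7, 4, 6, 2, 9, 1, 8, 5]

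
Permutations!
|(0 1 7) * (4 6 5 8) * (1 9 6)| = |(0 9 6 5 8 4 1 7)| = 8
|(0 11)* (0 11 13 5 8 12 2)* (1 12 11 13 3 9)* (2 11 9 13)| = |(0 3 13 5 8 9 1 12 11 2)| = 10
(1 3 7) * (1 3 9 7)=[0, 9, 2, 1, 4, 5, 6, 3, 8, 7]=(1 9 7 3)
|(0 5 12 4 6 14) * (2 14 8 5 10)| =|(0 10 2 14)(4 6 8 5 12)| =20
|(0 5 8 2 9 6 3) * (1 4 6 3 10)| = 12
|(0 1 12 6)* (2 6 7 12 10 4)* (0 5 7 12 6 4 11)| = 12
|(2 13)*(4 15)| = 2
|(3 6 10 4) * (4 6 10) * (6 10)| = |(10)(3 6 4)| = 3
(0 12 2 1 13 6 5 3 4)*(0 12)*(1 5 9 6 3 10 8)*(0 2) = (0 2 5 10 8 1 13 3 4 12)(6 9) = [2, 13, 5, 4, 12, 10, 9, 7, 1, 6, 8, 11, 0, 3]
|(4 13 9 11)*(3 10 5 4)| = 7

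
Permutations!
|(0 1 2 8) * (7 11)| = |(0 1 2 8)(7 11)| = 4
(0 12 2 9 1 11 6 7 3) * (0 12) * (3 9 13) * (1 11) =(2 13 3 12)(6 7 9 11) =[0, 1, 13, 12, 4, 5, 7, 9, 8, 11, 10, 6, 2, 3]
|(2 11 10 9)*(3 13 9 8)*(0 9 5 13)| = 14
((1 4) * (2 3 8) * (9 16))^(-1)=((1 4)(2 3 8)(9 16))^(-1)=(1 4)(2 8 3)(9 16)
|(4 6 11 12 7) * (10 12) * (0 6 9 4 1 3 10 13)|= 20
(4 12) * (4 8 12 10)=(4 10)(8 12)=[0, 1, 2, 3, 10, 5, 6, 7, 12, 9, 4, 11, 8]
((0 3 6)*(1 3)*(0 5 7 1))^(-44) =(1 3 6 5 7)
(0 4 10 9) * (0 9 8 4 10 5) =(0 10 8 4 5) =[10, 1, 2, 3, 5, 0, 6, 7, 4, 9, 8]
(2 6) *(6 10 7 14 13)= [0, 1, 10, 3, 4, 5, 2, 14, 8, 9, 7, 11, 12, 6, 13]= (2 10 7 14 13 6)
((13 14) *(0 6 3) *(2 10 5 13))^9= ((0 6 3)(2 10 5 13 14))^9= (2 14 13 5 10)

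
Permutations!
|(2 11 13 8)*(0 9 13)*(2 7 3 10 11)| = |(0 9 13 8 7 3 10 11)| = 8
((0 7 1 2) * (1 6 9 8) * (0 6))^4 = ((0 7)(1 2 6 9 8))^4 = (1 8 9 6 2)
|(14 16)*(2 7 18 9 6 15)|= 6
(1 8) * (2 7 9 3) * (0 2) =(0 2 7 9 3)(1 8) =[2, 8, 7, 0, 4, 5, 6, 9, 1, 3]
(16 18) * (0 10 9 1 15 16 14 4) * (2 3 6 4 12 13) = (0 10 9 1 15 16 18 14 12 13 2 3 6 4) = [10, 15, 3, 6, 0, 5, 4, 7, 8, 1, 9, 11, 13, 2, 12, 16, 18, 17, 14]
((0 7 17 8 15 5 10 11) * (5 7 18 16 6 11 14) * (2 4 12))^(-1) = (0 11 6 16 18)(2 12 4)(5 14 10)(7 15 8 17)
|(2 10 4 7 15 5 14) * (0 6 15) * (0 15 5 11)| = |(0 6 5 14 2 10 4 7 15 11)| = 10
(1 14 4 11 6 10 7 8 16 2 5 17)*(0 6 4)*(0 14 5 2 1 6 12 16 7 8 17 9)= (0 12 16 1 5 9)(4 11)(6 10 8 7 17)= [12, 5, 2, 3, 11, 9, 10, 17, 7, 0, 8, 4, 16, 13, 14, 15, 1, 6]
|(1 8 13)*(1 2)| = |(1 8 13 2)| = 4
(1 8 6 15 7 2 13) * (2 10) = (1 8 6 15 7 10 2 13) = [0, 8, 13, 3, 4, 5, 15, 10, 6, 9, 2, 11, 12, 1, 14, 7]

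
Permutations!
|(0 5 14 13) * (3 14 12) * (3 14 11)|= 10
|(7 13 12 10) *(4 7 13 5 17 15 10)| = |(4 7 5 17 15 10 13 12)| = 8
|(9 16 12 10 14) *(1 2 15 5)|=20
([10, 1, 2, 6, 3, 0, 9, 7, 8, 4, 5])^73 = [10, 1, 2, 6, 3, 0, 9, 7, 8, 4, 5]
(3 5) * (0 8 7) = (0 8 7)(3 5) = [8, 1, 2, 5, 4, 3, 6, 0, 7]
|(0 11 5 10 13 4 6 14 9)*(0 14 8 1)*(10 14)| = 11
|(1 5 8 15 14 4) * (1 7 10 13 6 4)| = 5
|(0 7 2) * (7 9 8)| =|(0 9 8 7 2)| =5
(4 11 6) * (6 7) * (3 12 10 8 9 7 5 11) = [0, 1, 2, 12, 3, 11, 4, 6, 9, 7, 8, 5, 10] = (3 12 10 8 9 7 6 4)(5 11)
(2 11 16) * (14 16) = (2 11 14 16) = [0, 1, 11, 3, 4, 5, 6, 7, 8, 9, 10, 14, 12, 13, 16, 15, 2]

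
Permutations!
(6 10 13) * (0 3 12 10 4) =[3, 1, 2, 12, 0, 5, 4, 7, 8, 9, 13, 11, 10, 6] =(0 3 12 10 13 6 4)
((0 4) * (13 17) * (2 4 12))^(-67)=(0 12 2 4)(13 17)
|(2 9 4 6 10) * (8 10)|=6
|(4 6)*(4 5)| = 3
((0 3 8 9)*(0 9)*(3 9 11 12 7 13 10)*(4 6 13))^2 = (0 11 7 6 10 8 9 12 4 13 3)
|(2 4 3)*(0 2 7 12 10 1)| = 8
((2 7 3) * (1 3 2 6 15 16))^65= ((1 3 6 15 16)(2 7))^65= (16)(2 7)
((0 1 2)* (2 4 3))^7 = ((0 1 4 3 2))^7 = (0 4 2 1 3)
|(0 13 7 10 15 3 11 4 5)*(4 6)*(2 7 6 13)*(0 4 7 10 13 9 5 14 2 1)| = |(0 1)(2 10 15 3 11 9 5 4 14)(6 7 13)| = 18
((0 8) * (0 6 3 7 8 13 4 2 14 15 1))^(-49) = (15)(3 6 8 7)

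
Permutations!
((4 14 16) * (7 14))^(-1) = ((4 7 14 16))^(-1) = (4 16 14 7)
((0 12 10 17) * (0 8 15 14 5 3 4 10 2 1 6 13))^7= ((0 12 2 1 6 13)(3 4 10 17 8 15 14 5))^7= (0 12 2 1 6 13)(3 5 14 15 8 17 10 4)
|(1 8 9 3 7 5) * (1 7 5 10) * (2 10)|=8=|(1 8 9 3 5 7 2 10)|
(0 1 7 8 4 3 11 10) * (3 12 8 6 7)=(0 1 3 11 10)(4 12 8)(6 7)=[1, 3, 2, 11, 12, 5, 7, 6, 4, 9, 0, 10, 8]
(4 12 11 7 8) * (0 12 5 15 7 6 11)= (0 12)(4 5 15 7 8)(6 11)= [12, 1, 2, 3, 5, 15, 11, 8, 4, 9, 10, 6, 0, 13, 14, 7]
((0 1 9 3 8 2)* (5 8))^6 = ((0 1 9 3 5 8 2))^6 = (0 2 8 5 3 9 1)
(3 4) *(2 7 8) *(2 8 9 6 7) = [0, 1, 2, 4, 3, 5, 7, 9, 8, 6] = (3 4)(6 7 9)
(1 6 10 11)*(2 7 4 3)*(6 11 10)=(1 11)(2 7 4 3)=[0, 11, 7, 2, 3, 5, 6, 4, 8, 9, 10, 1]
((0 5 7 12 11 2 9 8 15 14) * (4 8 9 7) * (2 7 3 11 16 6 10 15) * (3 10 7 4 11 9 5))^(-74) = (0 5 8 15 3 11 2 14 9 4 10)(6 12)(7 16)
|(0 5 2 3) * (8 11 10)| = |(0 5 2 3)(8 11 10)| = 12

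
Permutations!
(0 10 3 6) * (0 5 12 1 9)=(0 10 3 6 5 12 1 9)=[10, 9, 2, 6, 4, 12, 5, 7, 8, 0, 3, 11, 1]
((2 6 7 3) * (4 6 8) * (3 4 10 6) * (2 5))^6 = ((2 8 10 6 7 4 3 5))^6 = (2 3 7 10)(4 6 8 5)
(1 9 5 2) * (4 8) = (1 9 5 2)(4 8) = [0, 9, 1, 3, 8, 2, 6, 7, 4, 5]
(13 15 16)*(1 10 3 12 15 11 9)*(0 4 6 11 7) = (0 4 6 11 9 1 10 3 12 15 16 13 7) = [4, 10, 2, 12, 6, 5, 11, 0, 8, 1, 3, 9, 15, 7, 14, 16, 13]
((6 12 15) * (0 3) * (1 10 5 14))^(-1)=(0 3)(1 14 5 10)(6 15 12)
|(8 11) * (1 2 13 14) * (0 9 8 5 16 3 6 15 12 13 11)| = |(0 9 8)(1 2 11 5 16 3 6 15 12 13 14)| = 33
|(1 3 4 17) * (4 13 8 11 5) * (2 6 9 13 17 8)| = 12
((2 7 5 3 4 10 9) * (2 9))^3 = (2 3)(4 7)(5 10)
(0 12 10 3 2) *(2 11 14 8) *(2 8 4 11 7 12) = (0 2)(3 7 12 10)(4 11 14) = [2, 1, 0, 7, 11, 5, 6, 12, 8, 9, 3, 14, 10, 13, 4]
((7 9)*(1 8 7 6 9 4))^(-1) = ((1 8 7 4)(6 9))^(-1) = (1 4 7 8)(6 9)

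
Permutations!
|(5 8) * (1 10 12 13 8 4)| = |(1 10 12 13 8 5 4)| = 7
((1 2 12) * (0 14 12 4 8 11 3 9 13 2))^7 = ((0 14 12 1)(2 4 8 11 3 9 13))^7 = (0 1 12 14)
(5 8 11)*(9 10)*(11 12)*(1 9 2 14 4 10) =(1 9)(2 14 4 10)(5 8 12 11) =[0, 9, 14, 3, 10, 8, 6, 7, 12, 1, 2, 5, 11, 13, 4]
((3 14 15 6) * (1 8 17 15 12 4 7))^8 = (1 4 14 6 17)(3 15 8 7 12)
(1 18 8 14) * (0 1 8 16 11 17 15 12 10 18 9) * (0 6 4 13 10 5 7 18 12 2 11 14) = (0 1 9 6 4 13 10 12 5 7 18 16 14 8)(2 11 17 15) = [1, 9, 11, 3, 13, 7, 4, 18, 0, 6, 12, 17, 5, 10, 8, 2, 14, 15, 16]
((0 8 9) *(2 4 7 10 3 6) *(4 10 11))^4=(0 8 9)(4 7 11)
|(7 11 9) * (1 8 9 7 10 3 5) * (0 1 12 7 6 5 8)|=|(0 1)(3 8 9 10)(5 12 7 11 6)|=20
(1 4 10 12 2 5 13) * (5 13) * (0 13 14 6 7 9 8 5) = (0 13 1 4 10 12 2 14 6 7 9 8 5) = [13, 4, 14, 3, 10, 0, 7, 9, 5, 8, 12, 11, 2, 1, 6]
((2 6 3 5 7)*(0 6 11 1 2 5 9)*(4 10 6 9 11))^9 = (0 9)(1 4 6 11 2 10 3)(5 7)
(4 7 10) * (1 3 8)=(1 3 8)(4 7 10)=[0, 3, 2, 8, 7, 5, 6, 10, 1, 9, 4]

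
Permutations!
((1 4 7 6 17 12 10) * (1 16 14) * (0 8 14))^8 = ((0 8 14 1 4 7 6 17 12 10 16))^8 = (0 12 7 14 16 17 4 8 10 6 1)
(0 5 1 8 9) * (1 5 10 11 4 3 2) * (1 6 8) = (0 10 11 4 3 2 6 8 9) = [10, 1, 6, 2, 3, 5, 8, 7, 9, 0, 11, 4]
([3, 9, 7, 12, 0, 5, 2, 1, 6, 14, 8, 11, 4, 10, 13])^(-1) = [4, 7, 6, 0, 12, 5, 8, 2, 10, 1, 13, 11, 3, 14, 9]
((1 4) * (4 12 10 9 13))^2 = (1 10 13)(4 12 9)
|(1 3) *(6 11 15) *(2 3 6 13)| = |(1 6 11 15 13 2 3)| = 7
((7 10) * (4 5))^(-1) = (4 5)(7 10)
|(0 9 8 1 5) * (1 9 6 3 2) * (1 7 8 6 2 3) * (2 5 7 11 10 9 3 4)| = |(0 5)(1 7 8 3 4 2 11 10 9 6)| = 10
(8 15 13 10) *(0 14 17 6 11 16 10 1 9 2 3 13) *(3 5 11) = (0 14 17 6 3 13 1 9 2 5 11 16 10 8 15) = [14, 9, 5, 13, 4, 11, 3, 7, 15, 2, 8, 16, 12, 1, 17, 0, 10, 6]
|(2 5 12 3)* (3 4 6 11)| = |(2 5 12 4 6 11 3)| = 7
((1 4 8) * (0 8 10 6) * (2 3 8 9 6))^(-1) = (0 6 9)(1 8 3 2 10 4)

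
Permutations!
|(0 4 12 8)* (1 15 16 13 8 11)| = 9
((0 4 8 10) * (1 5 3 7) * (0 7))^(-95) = (0 4 8 10 7 1 5 3)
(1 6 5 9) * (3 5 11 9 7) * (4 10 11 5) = (1 6 5 7 3 4 10 11 9) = [0, 6, 2, 4, 10, 7, 5, 3, 8, 1, 11, 9]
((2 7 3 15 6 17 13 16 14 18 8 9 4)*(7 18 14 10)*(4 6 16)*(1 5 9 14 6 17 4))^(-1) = ((1 5 9 17 13)(2 18 8 14 6 4)(3 15 16 10 7))^(-1) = (1 13 17 9 5)(2 4 6 14 8 18)(3 7 10 16 15)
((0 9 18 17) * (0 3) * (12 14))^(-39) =((0 9 18 17 3)(12 14))^(-39) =(0 9 18 17 3)(12 14)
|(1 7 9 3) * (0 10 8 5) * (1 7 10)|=|(0 1 10 8 5)(3 7 9)|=15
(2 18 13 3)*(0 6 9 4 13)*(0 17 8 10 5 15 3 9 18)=(0 6 18 17 8 10 5 15 3 2)(4 13 9)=[6, 1, 0, 2, 13, 15, 18, 7, 10, 4, 5, 11, 12, 9, 14, 3, 16, 8, 17]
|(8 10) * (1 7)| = 2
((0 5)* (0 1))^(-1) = (0 1 5)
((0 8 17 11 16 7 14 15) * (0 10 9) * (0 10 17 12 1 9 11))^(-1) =(0 17 15 14 7 16 11 10 9 1 12 8)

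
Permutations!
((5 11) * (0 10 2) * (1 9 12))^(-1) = ((0 10 2)(1 9 12)(5 11))^(-1) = (0 2 10)(1 12 9)(5 11)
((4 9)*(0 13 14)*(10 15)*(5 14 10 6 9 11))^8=((0 13 10 15 6 9 4 11 5 14))^8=(0 5 4 6 10)(9 15 13 14 11)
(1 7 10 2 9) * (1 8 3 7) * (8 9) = (2 8 3 7 10) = [0, 1, 8, 7, 4, 5, 6, 10, 3, 9, 2]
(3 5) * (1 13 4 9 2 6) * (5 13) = (1 5 3 13 4 9 2 6) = [0, 5, 6, 13, 9, 3, 1, 7, 8, 2, 10, 11, 12, 4]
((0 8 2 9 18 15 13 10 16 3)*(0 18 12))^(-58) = ((0 8 2 9 12)(3 18 15 13 10 16))^(-58) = (0 2 12 8 9)(3 15 10)(13 16 18)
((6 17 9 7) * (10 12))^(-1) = ((6 17 9 7)(10 12))^(-1) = (6 7 9 17)(10 12)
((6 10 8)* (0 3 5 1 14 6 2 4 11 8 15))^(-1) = ((0 3 5 1 14 6 10 15)(2 4 11 8))^(-1) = (0 15 10 6 14 1 5 3)(2 8 11 4)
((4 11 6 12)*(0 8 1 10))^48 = (12)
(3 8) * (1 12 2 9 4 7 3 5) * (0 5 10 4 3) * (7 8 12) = (0 5 1 7)(2 9 3 12)(4 8 10) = [5, 7, 9, 12, 8, 1, 6, 0, 10, 3, 4, 11, 2]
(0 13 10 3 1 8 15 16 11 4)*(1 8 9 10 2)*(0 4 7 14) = [13, 9, 1, 8, 4, 5, 6, 14, 15, 10, 3, 7, 12, 2, 0, 16, 11] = (0 13 2 1 9 10 3 8 15 16 11 7 14)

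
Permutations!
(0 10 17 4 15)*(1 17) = [10, 17, 2, 3, 15, 5, 6, 7, 8, 9, 1, 11, 12, 13, 14, 0, 16, 4] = (0 10 1 17 4 15)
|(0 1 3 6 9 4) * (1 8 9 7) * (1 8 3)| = 7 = |(0 3 6 7 8 9 4)|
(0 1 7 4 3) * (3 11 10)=(0 1 7 4 11 10 3)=[1, 7, 2, 0, 11, 5, 6, 4, 8, 9, 3, 10]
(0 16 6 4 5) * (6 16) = [6, 1, 2, 3, 5, 0, 4, 7, 8, 9, 10, 11, 12, 13, 14, 15, 16] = (16)(0 6 4 5)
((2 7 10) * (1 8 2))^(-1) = (1 10 7 2 8)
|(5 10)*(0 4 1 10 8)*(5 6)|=7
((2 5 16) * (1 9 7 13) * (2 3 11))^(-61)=((1 9 7 13)(2 5 16 3 11))^(-61)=(1 13 7 9)(2 11 3 16 5)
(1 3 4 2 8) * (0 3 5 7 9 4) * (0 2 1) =(0 3 2 8)(1 5 7 9 4) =[3, 5, 8, 2, 1, 7, 6, 9, 0, 4]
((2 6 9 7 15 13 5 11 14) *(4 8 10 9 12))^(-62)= ((2 6 12 4 8 10 9 7 15 13 5 11 14))^(-62)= (2 4 9 13 14 12 10 15 11 6 8 7 5)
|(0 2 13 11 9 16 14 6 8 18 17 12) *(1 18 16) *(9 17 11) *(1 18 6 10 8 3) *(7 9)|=36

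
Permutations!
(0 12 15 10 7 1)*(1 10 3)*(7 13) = (0 12 15 3 1)(7 10 13) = [12, 0, 2, 1, 4, 5, 6, 10, 8, 9, 13, 11, 15, 7, 14, 3]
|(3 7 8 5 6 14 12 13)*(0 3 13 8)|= 15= |(0 3 7)(5 6 14 12 8)|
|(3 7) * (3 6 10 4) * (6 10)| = 4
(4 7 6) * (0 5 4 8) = (0 5 4 7 6 8) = [5, 1, 2, 3, 7, 4, 8, 6, 0]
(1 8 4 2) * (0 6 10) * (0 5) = (0 6 10 5)(1 8 4 2) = [6, 8, 1, 3, 2, 0, 10, 7, 4, 9, 5]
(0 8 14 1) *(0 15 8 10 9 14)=(0 10 9 14 1 15 8)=[10, 15, 2, 3, 4, 5, 6, 7, 0, 14, 9, 11, 12, 13, 1, 8]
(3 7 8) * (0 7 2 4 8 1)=(0 7 1)(2 4 8 3)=[7, 0, 4, 2, 8, 5, 6, 1, 3]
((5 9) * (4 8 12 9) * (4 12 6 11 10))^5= ((4 8 6 11 10)(5 12 9))^5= (5 9 12)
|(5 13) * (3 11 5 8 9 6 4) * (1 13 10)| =|(1 13 8 9 6 4 3 11 5 10)| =10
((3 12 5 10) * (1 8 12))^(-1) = ((1 8 12 5 10 3))^(-1) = (1 3 10 5 12 8)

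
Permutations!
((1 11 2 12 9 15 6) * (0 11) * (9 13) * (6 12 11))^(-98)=((0 6 1)(2 11)(9 15 12 13))^(-98)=(0 6 1)(9 12)(13 15)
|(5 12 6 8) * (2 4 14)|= 12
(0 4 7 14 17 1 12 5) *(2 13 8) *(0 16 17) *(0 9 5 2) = (0 4 7 14 9 5 16 17 1 12 2 13 8) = [4, 12, 13, 3, 7, 16, 6, 14, 0, 5, 10, 11, 2, 8, 9, 15, 17, 1]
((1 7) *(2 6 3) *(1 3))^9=((1 7 3 2 6))^9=(1 6 2 3 7)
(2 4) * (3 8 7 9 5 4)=(2 3 8 7 9 5 4)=[0, 1, 3, 8, 2, 4, 6, 9, 7, 5]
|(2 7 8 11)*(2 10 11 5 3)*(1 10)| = |(1 10 11)(2 7 8 5 3)| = 15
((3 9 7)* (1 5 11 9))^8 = (1 11 7)(3 5 9)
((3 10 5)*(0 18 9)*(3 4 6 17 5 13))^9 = (18)(4 6 17 5)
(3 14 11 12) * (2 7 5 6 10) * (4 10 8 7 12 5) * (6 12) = (2 6 8 7 4 10)(3 14 11 5 12) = [0, 1, 6, 14, 10, 12, 8, 4, 7, 9, 2, 5, 3, 13, 11]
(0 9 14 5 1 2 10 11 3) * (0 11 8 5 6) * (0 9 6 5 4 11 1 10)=(0 6 9 14 5 10 8 4 11 3 1 2)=[6, 2, 0, 1, 11, 10, 9, 7, 4, 14, 8, 3, 12, 13, 5]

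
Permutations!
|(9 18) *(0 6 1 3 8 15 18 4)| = |(0 6 1 3 8 15 18 9 4)| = 9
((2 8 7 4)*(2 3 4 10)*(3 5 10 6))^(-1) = ((2 8 7 6 3 4 5 10))^(-1) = (2 10 5 4 3 6 7 8)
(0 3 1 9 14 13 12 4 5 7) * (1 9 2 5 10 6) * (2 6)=(0 3 9 14 13 12 4 10 2 5 7)(1 6)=[3, 6, 5, 9, 10, 7, 1, 0, 8, 14, 2, 11, 4, 12, 13]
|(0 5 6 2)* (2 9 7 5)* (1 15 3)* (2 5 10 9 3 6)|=|(0 5 2)(1 15 6 3)(7 10 9)|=12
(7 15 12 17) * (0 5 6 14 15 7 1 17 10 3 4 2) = (0 5 6 14 15 12 10 3 4 2)(1 17) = [5, 17, 0, 4, 2, 6, 14, 7, 8, 9, 3, 11, 10, 13, 15, 12, 16, 1]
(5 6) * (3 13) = (3 13)(5 6) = [0, 1, 2, 13, 4, 6, 5, 7, 8, 9, 10, 11, 12, 3]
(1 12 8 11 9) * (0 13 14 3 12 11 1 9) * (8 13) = (0 8 1 11)(3 12 13 14) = [8, 11, 2, 12, 4, 5, 6, 7, 1, 9, 10, 0, 13, 14, 3]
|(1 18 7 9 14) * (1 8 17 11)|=|(1 18 7 9 14 8 17 11)|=8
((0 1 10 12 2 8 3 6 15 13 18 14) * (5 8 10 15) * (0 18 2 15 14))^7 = ((0 1 14 18)(2 10 12 15 13)(3 6 5 8))^7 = (0 18 14 1)(2 12 13 10 15)(3 8 5 6)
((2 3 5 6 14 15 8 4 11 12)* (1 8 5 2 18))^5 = ((1 8 4 11 12 18)(2 3)(5 6 14 15))^5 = (1 18 12 11 4 8)(2 3)(5 6 14 15)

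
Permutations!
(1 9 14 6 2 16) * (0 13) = (0 13)(1 9 14 6 2 16) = [13, 9, 16, 3, 4, 5, 2, 7, 8, 14, 10, 11, 12, 0, 6, 15, 1]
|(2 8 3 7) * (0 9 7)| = |(0 9 7 2 8 3)| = 6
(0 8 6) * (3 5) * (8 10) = [10, 1, 2, 5, 4, 3, 0, 7, 6, 9, 8] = (0 10 8 6)(3 5)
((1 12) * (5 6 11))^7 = (1 12)(5 6 11)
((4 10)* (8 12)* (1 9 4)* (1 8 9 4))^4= (1 12 10)(4 9 8)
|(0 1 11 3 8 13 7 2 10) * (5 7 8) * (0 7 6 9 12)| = |(0 1 11 3 5 6 9 12)(2 10 7)(8 13)| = 24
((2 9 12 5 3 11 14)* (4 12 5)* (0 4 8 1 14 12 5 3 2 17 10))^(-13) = ((0 4 5 2 9 3 11 12 8 1 14 17 10))^(-13) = (17)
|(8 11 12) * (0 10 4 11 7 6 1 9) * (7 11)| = 21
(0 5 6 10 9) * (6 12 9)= (0 5 12 9)(6 10)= [5, 1, 2, 3, 4, 12, 10, 7, 8, 0, 6, 11, 9]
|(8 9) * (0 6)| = |(0 6)(8 9)| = 2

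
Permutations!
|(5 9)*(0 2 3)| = |(0 2 3)(5 9)| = 6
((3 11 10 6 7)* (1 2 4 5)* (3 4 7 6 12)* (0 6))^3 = ((0 6)(1 2 7 4 5)(3 11 10 12))^3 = (0 6)(1 4 2 5 7)(3 12 10 11)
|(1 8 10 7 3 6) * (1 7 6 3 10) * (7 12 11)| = |(1 8)(6 12 11 7 10)| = 10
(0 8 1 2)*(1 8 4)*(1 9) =(0 4 9 1 2) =[4, 2, 0, 3, 9, 5, 6, 7, 8, 1]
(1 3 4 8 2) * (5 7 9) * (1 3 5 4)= (1 5 7 9 4 8 2 3)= [0, 5, 3, 1, 8, 7, 6, 9, 2, 4]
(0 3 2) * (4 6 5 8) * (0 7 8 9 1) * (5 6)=(0 3 2 7 8 4 5 9 1)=[3, 0, 7, 2, 5, 9, 6, 8, 4, 1]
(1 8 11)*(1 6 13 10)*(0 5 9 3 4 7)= (0 5 9 3 4 7)(1 8 11 6 13 10)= [5, 8, 2, 4, 7, 9, 13, 0, 11, 3, 1, 6, 12, 10]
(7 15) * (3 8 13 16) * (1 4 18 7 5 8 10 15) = (1 4 18 7)(3 10 15 5 8 13 16) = [0, 4, 2, 10, 18, 8, 6, 1, 13, 9, 15, 11, 12, 16, 14, 5, 3, 17, 7]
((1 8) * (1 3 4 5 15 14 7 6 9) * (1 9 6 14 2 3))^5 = ((1 8)(2 3 4 5 15)(7 14))^5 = (15)(1 8)(7 14)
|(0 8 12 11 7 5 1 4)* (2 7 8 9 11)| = 10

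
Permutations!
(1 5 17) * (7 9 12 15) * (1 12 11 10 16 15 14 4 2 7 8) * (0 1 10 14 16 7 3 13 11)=[1, 5, 3, 13, 2, 17, 6, 9, 10, 0, 7, 14, 16, 11, 4, 8, 15, 12]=(0 1 5 17 12 16 15 8 10 7 9)(2 3 13 11 14 4)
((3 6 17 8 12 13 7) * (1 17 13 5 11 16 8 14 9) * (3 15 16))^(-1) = (1 9 14 17)(3 11 5 12 8 16 15 7 13 6)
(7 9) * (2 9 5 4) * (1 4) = (1 4 2 9 7 5) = [0, 4, 9, 3, 2, 1, 6, 5, 8, 7]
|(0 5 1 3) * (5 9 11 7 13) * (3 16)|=9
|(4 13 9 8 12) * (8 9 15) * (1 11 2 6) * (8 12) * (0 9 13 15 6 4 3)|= 11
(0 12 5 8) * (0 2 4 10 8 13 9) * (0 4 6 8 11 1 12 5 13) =(0 5)(1 12 13 9 4 10 11)(2 6 8) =[5, 12, 6, 3, 10, 0, 8, 7, 2, 4, 11, 1, 13, 9]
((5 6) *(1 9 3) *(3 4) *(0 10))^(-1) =(0 10)(1 3 4 9)(5 6)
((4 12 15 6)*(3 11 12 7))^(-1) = ((3 11 12 15 6 4 7))^(-1) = (3 7 4 6 15 12 11)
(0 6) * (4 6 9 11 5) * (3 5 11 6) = [9, 1, 2, 5, 3, 4, 0, 7, 8, 6, 10, 11] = (11)(0 9 6)(3 5 4)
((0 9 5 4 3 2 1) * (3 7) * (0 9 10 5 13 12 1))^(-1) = ((0 10 5 4 7 3 2)(1 9 13 12))^(-1) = (0 2 3 7 4 5 10)(1 12 13 9)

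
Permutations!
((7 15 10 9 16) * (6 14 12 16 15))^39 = ((6 14 12 16 7)(9 15 10))^39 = (6 7 16 12 14)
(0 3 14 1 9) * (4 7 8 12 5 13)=(0 3 14 1 9)(4 7 8 12 5 13)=[3, 9, 2, 14, 7, 13, 6, 8, 12, 0, 10, 11, 5, 4, 1]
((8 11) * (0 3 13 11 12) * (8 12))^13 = (0 11 3 12 13)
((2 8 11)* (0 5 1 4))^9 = ((0 5 1 4)(2 8 11))^9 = (11)(0 5 1 4)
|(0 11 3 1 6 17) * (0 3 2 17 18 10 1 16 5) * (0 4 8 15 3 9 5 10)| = |(0 11 2 17 9 5 4 8 15 3 16 10 1 6 18)| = 15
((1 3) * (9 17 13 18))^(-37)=(1 3)(9 18 13 17)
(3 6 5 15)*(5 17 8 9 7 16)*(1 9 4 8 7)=(1 9)(3 6 17 7 16 5 15)(4 8)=[0, 9, 2, 6, 8, 15, 17, 16, 4, 1, 10, 11, 12, 13, 14, 3, 5, 7]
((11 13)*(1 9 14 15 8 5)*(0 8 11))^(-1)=((0 8 5 1 9 14 15 11 13))^(-1)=(0 13 11 15 14 9 1 5 8)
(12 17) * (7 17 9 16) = (7 17 12 9 16) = [0, 1, 2, 3, 4, 5, 6, 17, 8, 16, 10, 11, 9, 13, 14, 15, 7, 12]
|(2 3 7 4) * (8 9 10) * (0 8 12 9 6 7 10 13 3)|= 30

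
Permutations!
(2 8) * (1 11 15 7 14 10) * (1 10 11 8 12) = (1 8 2 12)(7 14 11 15) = [0, 8, 12, 3, 4, 5, 6, 14, 2, 9, 10, 15, 1, 13, 11, 7]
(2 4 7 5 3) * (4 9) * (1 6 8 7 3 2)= (1 6 8 7 5 2 9 4 3)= [0, 6, 9, 1, 3, 2, 8, 5, 7, 4]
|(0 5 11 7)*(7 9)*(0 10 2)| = 7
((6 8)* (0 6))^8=(0 8 6)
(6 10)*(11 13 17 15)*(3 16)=[0, 1, 2, 16, 4, 5, 10, 7, 8, 9, 6, 13, 12, 17, 14, 11, 3, 15]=(3 16)(6 10)(11 13 17 15)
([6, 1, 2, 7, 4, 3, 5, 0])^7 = (0 5 7 6 3)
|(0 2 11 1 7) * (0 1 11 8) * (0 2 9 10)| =|(11)(0 9 10)(1 7)(2 8)| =6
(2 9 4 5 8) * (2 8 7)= [0, 1, 9, 3, 5, 7, 6, 2, 8, 4]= (2 9 4 5 7)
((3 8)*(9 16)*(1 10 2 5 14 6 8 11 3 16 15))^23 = ((1 10 2 5 14 6 8 16 9 15)(3 11))^23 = (1 5 8 15 2 6 9 10 14 16)(3 11)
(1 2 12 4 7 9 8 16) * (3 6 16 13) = [0, 2, 12, 6, 7, 5, 16, 9, 13, 8, 10, 11, 4, 3, 14, 15, 1] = (1 2 12 4 7 9 8 13 3 6 16)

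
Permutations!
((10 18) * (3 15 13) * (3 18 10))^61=(3 15 13 18)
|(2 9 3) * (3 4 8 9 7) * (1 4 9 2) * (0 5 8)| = 8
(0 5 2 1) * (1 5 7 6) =(0 7 6 1)(2 5) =[7, 0, 5, 3, 4, 2, 1, 6]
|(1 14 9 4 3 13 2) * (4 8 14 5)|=6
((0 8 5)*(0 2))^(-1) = ((0 8 5 2))^(-1) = (0 2 5 8)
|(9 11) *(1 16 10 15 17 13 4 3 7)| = 18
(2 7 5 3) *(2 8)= (2 7 5 3 8)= [0, 1, 7, 8, 4, 3, 6, 5, 2]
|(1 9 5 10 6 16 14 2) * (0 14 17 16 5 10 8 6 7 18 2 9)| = |(0 14 9 10 7 18 2 1)(5 8 6)(16 17)| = 24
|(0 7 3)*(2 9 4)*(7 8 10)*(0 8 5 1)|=12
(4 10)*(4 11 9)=(4 10 11 9)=[0, 1, 2, 3, 10, 5, 6, 7, 8, 4, 11, 9]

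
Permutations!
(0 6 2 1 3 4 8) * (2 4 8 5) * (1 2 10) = (0 6 4 5 10 1 3 8) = [6, 3, 2, 8, 5, 10, 4, 7, 0, 9, 1]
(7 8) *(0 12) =(0 12)(7 8) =[12, 1, 2, 3, 4, 5, 6, 8, 7, 9, 10, 11, 0]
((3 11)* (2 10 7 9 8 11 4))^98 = (2 7 8 3)(4 10 9 11)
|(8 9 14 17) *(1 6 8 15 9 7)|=4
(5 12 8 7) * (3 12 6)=[0, 1, 2, 12, 4, 6, 3, 5, 7, 9, 10, 11, 8]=(3 12 8 7 5 6)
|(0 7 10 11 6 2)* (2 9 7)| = |(0 2)(6 9 7 10 11)| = 10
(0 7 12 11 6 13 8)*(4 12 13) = (0 7 13 8)(4 12 11 6) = [7, 1, 2, 3, 12, 5, 4, 13, 0, 9, 10, 6, 11, 8]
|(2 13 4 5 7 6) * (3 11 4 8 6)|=20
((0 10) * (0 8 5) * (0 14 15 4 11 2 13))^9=(0 13 2 11 4 15 14 5 8 10)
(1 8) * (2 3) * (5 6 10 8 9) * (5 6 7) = (1 9 6 10 8)(2 3)(5 7) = [0, 9, 3, 2, 4, 7, 10, 5, 1, 6, 8]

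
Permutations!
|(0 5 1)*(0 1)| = 2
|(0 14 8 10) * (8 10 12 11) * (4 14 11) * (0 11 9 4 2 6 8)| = |(0 9 4 14 10 11)(2 6 8 12)| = 12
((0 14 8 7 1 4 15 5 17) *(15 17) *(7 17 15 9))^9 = ((0 14 8 17)(1 4 15 5 9 7))^9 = (0 14 8 17)(1 5)(4 9)(7 15)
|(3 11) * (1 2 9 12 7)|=10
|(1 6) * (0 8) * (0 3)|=|(0 8 3)(1 6)|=6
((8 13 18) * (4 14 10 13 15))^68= ((4 14 10 13 18 8 15))^68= (4 8 13 14 15 18 10)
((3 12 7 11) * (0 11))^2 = ((0 11 3 12 7))^2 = (0 3 7 11 12)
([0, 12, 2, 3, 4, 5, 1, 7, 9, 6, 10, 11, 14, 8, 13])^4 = (1 8 12 9 14 6 13)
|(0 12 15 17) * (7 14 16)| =12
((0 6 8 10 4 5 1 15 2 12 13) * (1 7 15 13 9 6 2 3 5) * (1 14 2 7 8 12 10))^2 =((0 7 15 3 5 8 1 13)(2 10 4 14)(6 12 9))^2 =(0 15 5 1)(2 4)(3 8 13 7)(6 9 12)(10 14)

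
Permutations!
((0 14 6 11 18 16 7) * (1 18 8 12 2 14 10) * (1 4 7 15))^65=(0 10 4 7)(1 18 16 15)(2 12 8 11 6 14)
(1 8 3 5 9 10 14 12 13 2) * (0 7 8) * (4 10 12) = [7, 0, 1, 5, 10, 9, 6, 8, 3, 12, 14, 11, 13, 2, 4] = (0 7 8 3 5 9 12 13 2 1)(4 10 14)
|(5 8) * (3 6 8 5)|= |(3 6 8)|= 3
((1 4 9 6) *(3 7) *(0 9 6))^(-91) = (0 9)(1 6 4)(3 7) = ((0 9)(1 4 6)(3 7))^(-91)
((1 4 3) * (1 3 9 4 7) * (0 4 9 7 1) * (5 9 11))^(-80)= (0 4 7)(5 9 11)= ((0 4 7)(5 9 11))^(-80)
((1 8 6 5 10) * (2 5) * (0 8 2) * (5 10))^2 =((0 8 6)(1 2 10))^2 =(0 6 8)(1 10 2)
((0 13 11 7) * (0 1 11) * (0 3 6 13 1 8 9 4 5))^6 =((0 1 11 7 8 9 4 5)(3 6 13))^6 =(13)(0 4 8 11)(1 5 9 7)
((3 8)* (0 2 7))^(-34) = (8)(0 7 2)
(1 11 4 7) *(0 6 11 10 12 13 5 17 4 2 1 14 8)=(0 6 11 2 1 10 12 13 5 17 4 7 14 8)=[6, 10, 1, 3, 7, 17, 11, 14, 0, 9, 12, 2, 13, 5, 8, 15, 16, 4]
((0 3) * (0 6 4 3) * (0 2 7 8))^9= (0 2 7 8)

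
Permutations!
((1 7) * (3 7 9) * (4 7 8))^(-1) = (1 7 4 8 3 9)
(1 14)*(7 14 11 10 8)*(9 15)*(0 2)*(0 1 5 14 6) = (0 2 1 11 10 8 7 6)(5 14)(9 15) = [2, 11, 1, 3, 4, 14, 0, 6, 7, 15, 8, 10, 12, 13, 5, 9]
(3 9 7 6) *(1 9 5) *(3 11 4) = (1 9 7 6 11 4 3 5) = [0, 9, 2, 5, 3, 1, 11, 6, 8, 7, 10, 4]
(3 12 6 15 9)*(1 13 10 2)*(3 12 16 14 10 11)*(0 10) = (0 10 2 1 13 11 3 16 14)(6 15 9 12) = [10, 13, 1, 16, 4, 5, 15, 7, 8, 12, 2, 3, 6, 11, 0, 9, 14]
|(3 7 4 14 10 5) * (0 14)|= 7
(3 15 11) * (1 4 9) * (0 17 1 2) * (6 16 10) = (0 17 1 4 9 2)(3 15 11)(6 16 10) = [17, 4, 0, 15, 9, 5, 16, 7, 8, 2, 6, 3, 12, 13, 14, 11, 10, 1]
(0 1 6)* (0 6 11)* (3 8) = [1, 11, 2, 8, 4, 5, 6, 7, 3, 9, 10, 0] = (0 1 11)(3 8)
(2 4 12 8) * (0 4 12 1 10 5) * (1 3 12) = (0 4 3 12 8 2 1 10 5) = [4, 10, 1, 12, 3, 0, 6, 7, 2, 9, 5, 11, 8]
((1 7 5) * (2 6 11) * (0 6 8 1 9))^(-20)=((0 6 11 2 8 1 7 5 9))^(-20)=(0 5 1 2 6 9 7 8 11)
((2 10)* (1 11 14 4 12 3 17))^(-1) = (1 17 3 12 4 14 11)(2 10)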